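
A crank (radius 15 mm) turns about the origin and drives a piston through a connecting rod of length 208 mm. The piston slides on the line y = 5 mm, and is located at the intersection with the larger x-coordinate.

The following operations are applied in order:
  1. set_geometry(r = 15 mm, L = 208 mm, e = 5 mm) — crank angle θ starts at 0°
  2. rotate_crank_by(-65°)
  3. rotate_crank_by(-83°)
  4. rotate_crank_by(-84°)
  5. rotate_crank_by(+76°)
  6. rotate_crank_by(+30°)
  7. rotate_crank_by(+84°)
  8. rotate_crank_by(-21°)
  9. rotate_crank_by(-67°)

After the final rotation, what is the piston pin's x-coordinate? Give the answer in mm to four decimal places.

set_geometry: r = 15 mm, L = 208 mm, e = 5 mm; θ ← 0°
rotate_crank_by(-65°): θ ← 0° -65° = -65°
rotate_crank_by(-83°): θ ← -65° -83° = -148°
rotate_crank_by(-84°): θ ← -148° -84° = -232°
rotate_crank_by(+76°): θ ← -232° +76° = -156°
rotate_crank_by(+30°): θ ← -156° +30° = -126°
rotate_crank_by(+84°): θ ← -126° +84° = -42°
rotate_crank_by(-21°): θ ← -42° -21° = -63°
rotate_crank_by(-67°): θ ← -63° -67° = -130°
crank pin P = (r cos θ, r sin θ) = (-9.641814, -11.490667)
h = r sin θ − e = -11.490667 − 5 = -16.490667
x = r cos θ + √(L² − h²) = -9.641814 + √(43264.0 − 271.9421) = -9.641814 + 207.345263 = 197.703448

197.7034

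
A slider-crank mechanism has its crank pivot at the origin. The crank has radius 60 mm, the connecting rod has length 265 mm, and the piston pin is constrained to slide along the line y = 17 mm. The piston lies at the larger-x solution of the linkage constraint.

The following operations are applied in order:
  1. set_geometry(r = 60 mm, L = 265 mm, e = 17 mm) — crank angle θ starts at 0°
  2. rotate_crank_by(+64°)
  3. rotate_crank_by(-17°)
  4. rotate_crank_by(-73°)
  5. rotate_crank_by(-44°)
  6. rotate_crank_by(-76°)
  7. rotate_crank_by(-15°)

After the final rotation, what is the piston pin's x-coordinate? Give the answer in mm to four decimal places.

205.7384

set_geometry: r = 60 mm, L = 265 mm, e = 17 mm; θ ← 0°
rotate_crank_by(+64°): θ ← 0° +64° = 64°
rotate_crank_by(-17°): θ ← 64° -17° = 47°
rotate_crank_by(-73°): θ ← 47° -73° = -26°
rotate_crank_by(-44°): θ ← -26° -44° = -70°
rotate_crank_by(-76°): θ ← -70° -76° = -146°
rotate_crank_by(-15°): θ ← -146° -15° = -161°
crank pin P = (r cos θ, r sin θ) = (-56.731115, -19.534089)
h = r sin θ − e = -19.534089 − 17 = -36.534089
x = r cos θ + √(L² − h²) = -56.731115 + √(70225.0 − 1334.7397) = -56.731115 + 262.469542 = 205.738427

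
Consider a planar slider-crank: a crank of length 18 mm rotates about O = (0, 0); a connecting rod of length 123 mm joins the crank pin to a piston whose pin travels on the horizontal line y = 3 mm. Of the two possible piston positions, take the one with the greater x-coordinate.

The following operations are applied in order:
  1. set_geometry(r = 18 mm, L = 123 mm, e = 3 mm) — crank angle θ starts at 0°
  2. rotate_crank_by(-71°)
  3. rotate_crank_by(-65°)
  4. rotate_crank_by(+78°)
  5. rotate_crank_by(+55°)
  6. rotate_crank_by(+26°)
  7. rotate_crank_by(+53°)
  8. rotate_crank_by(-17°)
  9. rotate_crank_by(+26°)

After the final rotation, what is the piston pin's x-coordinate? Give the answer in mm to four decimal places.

123.6591

set_geometry: r = 18 mm, L = 123 mm, e = 3 mm; θ ← 0°
rotate_crank_by(-71°): θ ← 0° -71° = -71°
rotate_crank_by(-65°): θ ← -71° -65° = -136°
rotate_crank_by(+78°): θ ← -136° +78° = -58°
rotate_crank_by(+55°): θ ← -58° +55° = -3°
rotate_crank_by(+26°): θ ← -3° +26° = 23°
rotate_crank_by(+53°): θ ← 23° +53° = 76°
rotate_crank_by(-17°): θ ← 76° -17° = 59°
rotate_crank_by(+26°): θ ← 59° +26° = 85°
crank pin P = (r cos θ, r sin θ) = (1.568803, 17.931505)
h = r sin θ − e = 17.931505 − 3 = 14.931505
x = r cos θ + √(L² − h²) = 1.568803 + √(15129.0 − 222.9498) = 1.568803 + 122.090336 = 123.659139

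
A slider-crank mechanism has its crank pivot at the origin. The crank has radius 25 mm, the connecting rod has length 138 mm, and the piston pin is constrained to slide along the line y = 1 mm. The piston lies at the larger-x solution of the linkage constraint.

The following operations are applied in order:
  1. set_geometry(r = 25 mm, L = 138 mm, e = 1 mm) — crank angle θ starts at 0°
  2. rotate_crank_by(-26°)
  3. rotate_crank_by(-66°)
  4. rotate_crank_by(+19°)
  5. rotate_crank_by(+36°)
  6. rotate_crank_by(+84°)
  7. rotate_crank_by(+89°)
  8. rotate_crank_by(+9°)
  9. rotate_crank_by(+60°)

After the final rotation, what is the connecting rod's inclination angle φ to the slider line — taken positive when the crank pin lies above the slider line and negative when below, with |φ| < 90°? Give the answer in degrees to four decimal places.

set_geometry: r = 25 mm, L = 138 mm, e = 1 mm; θ ← 0°
rotate_crank_by(-26°): θ ← 0° -26° = -26°
rotate_crank_by(-66°): θ ← -26° -66° = -92°
rotate_crank_by(+19°): θ ← -92° +19° = -73°
rotate_crank_by(+36°): θ ← -73° +36° = -37°
rotate_crank_by(+84°): θ ← -37° +84° = 47°
rotate_crank_by(+89°): θ ← 47° +89° = 136°
rotate_crank_by(+9°): θ ← 136° +9° = 145°
rotate_crank_by(+60°): θ ← 145° +60° = 205°
crank pin P = (r cos θ, r sin θ) = (-22.657695, -10.565457)
h = r sin θ − e = -10.565457 − 1 = -11.565457
sin φ = h / L = -11.565457 / 138 = -0.08380766
φ = arcsin(-0.08380766) = -4.807464°

-4.8075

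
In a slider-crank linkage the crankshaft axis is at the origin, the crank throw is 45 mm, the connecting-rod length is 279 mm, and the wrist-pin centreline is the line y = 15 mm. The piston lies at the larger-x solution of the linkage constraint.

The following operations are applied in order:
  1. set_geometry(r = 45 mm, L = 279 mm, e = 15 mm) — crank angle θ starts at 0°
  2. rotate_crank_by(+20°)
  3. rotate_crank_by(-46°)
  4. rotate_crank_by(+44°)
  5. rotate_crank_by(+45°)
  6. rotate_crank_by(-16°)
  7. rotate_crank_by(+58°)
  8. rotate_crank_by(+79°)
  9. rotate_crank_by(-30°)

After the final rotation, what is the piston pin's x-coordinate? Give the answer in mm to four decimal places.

238.5142

set_geometry: r = 45 mm, L = 279 mm, e = 15 mm; θ ← 0°
rotate_crank_by(+20°): θ ← 0° +20° = 20°
rotate_crank_by(-46°): θ ← 20° -46° = -26°
rotate_crank_by(+44°): θ ← -26° +44° = 18°
rotate_crank_by(+45°): θ ← 18° +45° = 63°
rotate_crank_by(-16°): θ ← 63° -16° = 47°
rotate_crank_by(+58°): θ ← 47° +58° = 105°
rotate_crank_by(+79°): θ ← 105° +79° = 184°
rotate_crank_by(-30°): θ ← 184° -30° = 154°
crank pin P = (r cos θ, r sin θ) = (-40.445732, 19.726702)
h = r sin θ − e = 19.726702 − 15 = 4.726702
x = r cos θ + √(L² − h²) = -40.445732 + √(77841.0 − 22.3417) = -40.445732 + 278.959958 = 238.514226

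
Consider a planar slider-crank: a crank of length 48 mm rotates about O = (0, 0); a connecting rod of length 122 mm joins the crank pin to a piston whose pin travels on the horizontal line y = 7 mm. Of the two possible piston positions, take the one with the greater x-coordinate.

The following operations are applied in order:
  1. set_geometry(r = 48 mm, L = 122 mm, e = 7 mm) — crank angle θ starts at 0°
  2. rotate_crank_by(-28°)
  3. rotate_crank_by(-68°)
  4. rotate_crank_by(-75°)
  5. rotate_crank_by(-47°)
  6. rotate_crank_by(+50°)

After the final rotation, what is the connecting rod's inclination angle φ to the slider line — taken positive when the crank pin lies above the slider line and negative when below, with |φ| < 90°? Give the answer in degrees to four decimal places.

set_geometry: r = 48 mm, L = 122 mm, e = 7 mm; θ ← 0°
rotate_crank_by(-28°): θ ← 0° -28° = -28°
rotate_crank_by(-68°): θ ← -28° -68° = -96°
rotate_crank_by(-75°): θ ← -96° -75° = -171°
rotate_crank_by(-47°): θ ← -171° -47° = -218°
rotate_crank_by(+50°): θ ← -218° +50° = -168°
crank pin P = (r cos θ, r sin θ) = (-46.951085, -9.979761)
h = r sin θ − e = -9.979761 − 7 = -16.979761
sin φ = h / L = -16.979761 / 122 = -0.13917837
φ = arcsin(-0.13917837) = -8.000305°

-8.0003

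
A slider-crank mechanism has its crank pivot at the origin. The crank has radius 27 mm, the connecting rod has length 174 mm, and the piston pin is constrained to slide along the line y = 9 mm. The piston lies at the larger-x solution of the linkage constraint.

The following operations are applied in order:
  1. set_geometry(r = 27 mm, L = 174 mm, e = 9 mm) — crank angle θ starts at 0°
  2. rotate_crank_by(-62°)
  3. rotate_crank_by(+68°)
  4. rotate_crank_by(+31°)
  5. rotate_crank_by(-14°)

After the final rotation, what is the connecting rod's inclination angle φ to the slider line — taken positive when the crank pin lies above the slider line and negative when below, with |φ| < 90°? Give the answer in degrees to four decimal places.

set_geometry: r = 27 mm, L = 174 mm, e = 9 mm; θ ← 0°
rotate_crank_by(-62°): θ ← 0° -62° = -62°
rotate_crank_by(+68°): θ ← -62° +68° = 6°
rotate_crank_by(+31°): θ ← 6° +31° = 37°
rotate_crank_by(-14°): θ ← 37° -14° = 23°
crank pin P = (r cos θ, r sin θ) = (24.853631, 10.549740)
h = r sin θ − e = 10.549740 − 9 = 1.549740
sin φ = h / L = 1.549740 / 174 = 0.00890655
φ = arcsin(0.00890655) = 0.510315°

0.5103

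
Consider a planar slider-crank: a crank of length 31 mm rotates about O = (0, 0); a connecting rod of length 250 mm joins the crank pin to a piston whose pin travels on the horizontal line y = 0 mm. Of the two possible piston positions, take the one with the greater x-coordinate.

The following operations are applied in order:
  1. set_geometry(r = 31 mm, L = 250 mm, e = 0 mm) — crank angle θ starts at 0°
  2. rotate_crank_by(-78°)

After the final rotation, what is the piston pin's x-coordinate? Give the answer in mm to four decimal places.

254.5995

set_geometry: r = 31 mm, L = 250 mm, e = 0 mm; θ ← 0°
rotate_crank_by(-78°): θ ← 0° -78° = -78°
crank pin P = (r cos θ, r sin θ) = (6.445262, -30.322576)
h = r sin θ − e = -30.322576 − 0 = -30.322576
x = r cos θ + √(L² − h²) = 6.445262 + √(62500.0 − 919.4586) = 6.445262 + 248.154269 = 254.599532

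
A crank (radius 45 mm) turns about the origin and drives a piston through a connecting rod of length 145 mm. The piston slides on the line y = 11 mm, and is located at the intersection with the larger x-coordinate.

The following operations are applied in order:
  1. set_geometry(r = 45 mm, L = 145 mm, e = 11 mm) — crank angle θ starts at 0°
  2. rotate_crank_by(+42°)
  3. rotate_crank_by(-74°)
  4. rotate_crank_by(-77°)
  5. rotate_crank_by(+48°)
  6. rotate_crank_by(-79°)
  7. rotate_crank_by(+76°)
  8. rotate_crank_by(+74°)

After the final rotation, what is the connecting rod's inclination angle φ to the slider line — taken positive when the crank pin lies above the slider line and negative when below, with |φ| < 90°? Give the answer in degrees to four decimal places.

-1.2590

set_geometry: r = 45 mm, L = 145 mm, e = 11 mm; θ ← 0°
rotate_crank_by(+42°): θ ← 0° +42° = 42°
rotate_crank_by(-74°): θ ← 42° -74° = -32°
rotate_crank_by(-77°): θ ← -32° -77° = -109°
rotate_crank_by(+48°): θ ← -109° +48° = -61°
rotate_crank_by(-79°): θ ← -61° -79° = -140°
rotate_crank_by(+76°): θ ← -140° +76° = -64°
rotate_crank_by(+74°): θ ← -64° +74° = 10°
crank pin P = (r cos θ, r sin θ) = (44.316349, 7.814168)
h = r sin θ − e = 7.814168 − 11 = -3.185832
sin φ = h / L = -3.185832 / 145 = -0.02197126
φ = arcsin(-0.02197126) = -1.258961°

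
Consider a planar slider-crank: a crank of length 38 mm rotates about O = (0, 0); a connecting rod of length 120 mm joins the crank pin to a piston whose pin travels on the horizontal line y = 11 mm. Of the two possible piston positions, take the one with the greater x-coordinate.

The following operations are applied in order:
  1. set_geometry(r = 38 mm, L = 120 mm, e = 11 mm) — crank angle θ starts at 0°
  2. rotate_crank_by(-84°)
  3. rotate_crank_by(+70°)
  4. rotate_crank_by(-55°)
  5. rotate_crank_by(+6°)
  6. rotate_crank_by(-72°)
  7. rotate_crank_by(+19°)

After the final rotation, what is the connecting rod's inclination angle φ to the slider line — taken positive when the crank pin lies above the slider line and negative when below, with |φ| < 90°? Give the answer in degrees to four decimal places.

set_geometry: r = 38 mm, L = 120 mm, e = 11 mm; θ ← 0°
rotate_crank_by(-84°): θ ← 0° -84° = -84°
rotate_crank_by(+70°): θ ← -84° +70° = -14°
rotate_crank_by(-55°): θ ← -14° -55° = -69°
rotate_crank_by(+6°): θ ← -69° +6° = -63°
rotate_crank_by(-72°): θ ← -63° -72° = -135°
rotate_crank_by(+19°): θ ← -135° +19° = -116°
crank pin P = (r cos θ, r sin θ) = (-16.658104, -34.154174)
h = r sin θ − e = -34.154174 − 11 = -45.154174
sin φ = h / L = -45.154174 / 120 = -0.37628478
φ = arcsin(-0.37628478) = -22.103742°

-22.1037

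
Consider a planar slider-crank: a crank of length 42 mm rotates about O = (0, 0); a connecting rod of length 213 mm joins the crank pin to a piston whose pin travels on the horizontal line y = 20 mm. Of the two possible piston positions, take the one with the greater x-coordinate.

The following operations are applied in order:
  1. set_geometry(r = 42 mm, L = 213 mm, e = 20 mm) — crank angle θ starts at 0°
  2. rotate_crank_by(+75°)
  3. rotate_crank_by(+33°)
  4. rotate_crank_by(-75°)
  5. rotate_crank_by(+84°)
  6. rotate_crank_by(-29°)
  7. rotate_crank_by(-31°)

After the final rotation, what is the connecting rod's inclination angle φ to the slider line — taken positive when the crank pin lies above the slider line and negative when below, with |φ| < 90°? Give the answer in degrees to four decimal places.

set_geometry: r = 42 mm, L = 213 mm, e = 20 mm; θ ← 0°
rotate_crank_by(+75°): θ ← 0° +75° = 75°
rotate_crank_by(+33°): θ ← 75° +33° = 108°
rotate_crank_by(-75°): θ ← 108° -75° = 33°
rotate_crank_by(+84°): θ ← 33° +84° = 117°
rotate_crank_by(-29°): θ ← 117° -29° = 88°
rotate_crank_by(-31°): θ ← 88° -31° = 57°
crank pin P = (r cos θ, r sin θ) = (22.874839, 35.224164)
h = r sin θ − e = 35.224164 − 20 = 15.224164
sin φ = h / L = 15.224164 / 213 = 0.07147495
φ = arcsin(0.07147495) = 4.098708°

4.0987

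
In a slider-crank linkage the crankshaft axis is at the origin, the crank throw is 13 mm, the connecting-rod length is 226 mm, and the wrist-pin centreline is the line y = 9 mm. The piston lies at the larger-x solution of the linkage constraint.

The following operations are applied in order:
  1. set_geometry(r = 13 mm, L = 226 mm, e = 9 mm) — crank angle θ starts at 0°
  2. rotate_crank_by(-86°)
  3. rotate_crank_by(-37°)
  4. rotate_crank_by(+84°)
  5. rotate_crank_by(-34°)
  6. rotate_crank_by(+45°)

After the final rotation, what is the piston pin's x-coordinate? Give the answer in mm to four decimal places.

set_geometry: r = 13 mm, L = 226 mm, e = 9 mm; θ ← 0°
rotate_crank_by(-86°): θ ← 0° -86° = -86°
rotate_crank_by(-37°): θ ← -86° -37° = -123°
rotate_crank_by(+84°): θ ← -123° +84° = -39°
rotate_crank_by(-34°): θ ← -39° -34° = -73°
rotate_crank_by(+45°): θ ← -73° +45° = -28°
crank pin P = (r cos θ, r sin θ) = (11.478319, -6.103130)
h = r sin θ − e = -6.103130 − 9 = -15.103130
x = r cos θ + √(L² − h²) = 11.478319 + √(51076.0 − 228.1045) = 11.478319 + 225.494779 = 236.973098

236.9731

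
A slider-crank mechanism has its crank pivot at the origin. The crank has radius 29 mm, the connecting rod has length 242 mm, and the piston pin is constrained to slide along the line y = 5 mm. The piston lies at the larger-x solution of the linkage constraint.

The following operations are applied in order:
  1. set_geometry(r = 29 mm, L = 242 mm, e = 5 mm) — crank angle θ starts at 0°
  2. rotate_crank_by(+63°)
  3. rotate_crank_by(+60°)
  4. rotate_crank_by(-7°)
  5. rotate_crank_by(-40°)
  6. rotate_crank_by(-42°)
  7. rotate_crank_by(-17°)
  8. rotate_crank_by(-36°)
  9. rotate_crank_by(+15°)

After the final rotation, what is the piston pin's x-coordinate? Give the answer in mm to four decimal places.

270.8274

set_geometry: r = 29 mm, L = 242 mm, e = 5 mm; θ ← 0°
rotate_crank_by(+63°): θ ← 0° +63° = 63°
rotate_crank_by(+60°): θ ← 63° +60° = 123°
rotate_crank_by(-7°): θ ← 123° -7° = 116°
rotate_crank_by(-40°): θ ← 116° -40° = 76°
rotate_crank_by(-42°): θ ← 76° -42° = 34°
rotate_crank_by(-17°): θ ← 34° -17° = 17°
rotate_crank_by(-36°): θ ← 17° -36° = -19°
rotate_crank_by(+15°): θ ← -19° +15° = -4°
crank pin P = (r cos θ, r sin θ) = (28.929357, -2.022938)
h = r sin θ − e = -2.022938 − 5 = -7.022938
x = r cos θ + √(L² − h²) = 28.929357 + √(58564.0 − 49.3217) = 28.929357 + 241.898074 = 270.827432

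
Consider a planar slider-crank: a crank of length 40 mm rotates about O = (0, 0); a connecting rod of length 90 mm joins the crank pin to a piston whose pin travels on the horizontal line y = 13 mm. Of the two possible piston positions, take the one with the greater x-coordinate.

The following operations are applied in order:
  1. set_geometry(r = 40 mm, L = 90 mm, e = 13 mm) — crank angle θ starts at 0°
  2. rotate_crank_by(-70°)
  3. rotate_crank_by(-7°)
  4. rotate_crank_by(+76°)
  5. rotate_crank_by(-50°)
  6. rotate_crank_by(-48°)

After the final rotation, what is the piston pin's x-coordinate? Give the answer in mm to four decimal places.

set_geometry: r = 40 mm, L = 90 mm, e = 13 mm; θ ← 0°
rotate_crank_by(-70°): θ ← 0° -70° = -70°
rotate_crank_by(-7°): θ ← -70° -7° = -77°
rotate_crank_by(+76°): θ ← -77° +76° = -1°
rotate_crank_by(-50°): θ ← -1° -50° = -51°
rotate_crank_by(-48°): θ ← -51° -48° = -99°
crank pin P = (r cos θ, r sin θ) = (-6.257379, -39.507534)
h = r sin θ − e = -39.507534 − 13 = -52.507534
x = r cos θ + √(L² − h²) = -6.257379 + √(8100.0 − 2757.0411) = -6.257379 + 73.095546 = 66.838168

66.8382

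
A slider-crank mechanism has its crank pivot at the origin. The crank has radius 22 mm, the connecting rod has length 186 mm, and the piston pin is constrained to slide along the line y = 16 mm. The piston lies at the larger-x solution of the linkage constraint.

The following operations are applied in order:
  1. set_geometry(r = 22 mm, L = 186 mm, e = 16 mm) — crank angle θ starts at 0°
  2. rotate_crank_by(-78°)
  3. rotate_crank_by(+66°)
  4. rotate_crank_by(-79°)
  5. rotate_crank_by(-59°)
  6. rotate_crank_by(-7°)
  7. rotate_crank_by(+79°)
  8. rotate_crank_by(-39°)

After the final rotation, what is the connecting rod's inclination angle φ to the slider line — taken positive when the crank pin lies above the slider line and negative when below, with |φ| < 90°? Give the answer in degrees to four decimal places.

-11.0350

set_geometry: r = 22 mm, L = 186 mm, e = 16 mm; θ ← 0°
rotate_crank_by(-78°): θ ← 0° -78° = -78°
rotate_crank_by(+66°): θ ← -78° +66° = -12°
rotate_crank_by(-79°): θ ← -12° -79° = -91°
rotate_crank_by(-59°): θ ← -91° -59° = -150°
rotate_crank_by(-7°): θ ← -150° -7° = -157°
rotate_crank_by(+79°): θ ← -157° +79° = -78°
rotate_crank_by(-39°): θ ← -78° -39° = -117°
crank pin P = (r cos θ, r sin θ) = (-9.987791, -19.602144)
h = r sin θ − e = -19.602144 − 16 = -35.602144
sin φ = h / L = -35.602144 / 186 = -0.19140937
φ = arcsin(-0.19140937) = -11.035045°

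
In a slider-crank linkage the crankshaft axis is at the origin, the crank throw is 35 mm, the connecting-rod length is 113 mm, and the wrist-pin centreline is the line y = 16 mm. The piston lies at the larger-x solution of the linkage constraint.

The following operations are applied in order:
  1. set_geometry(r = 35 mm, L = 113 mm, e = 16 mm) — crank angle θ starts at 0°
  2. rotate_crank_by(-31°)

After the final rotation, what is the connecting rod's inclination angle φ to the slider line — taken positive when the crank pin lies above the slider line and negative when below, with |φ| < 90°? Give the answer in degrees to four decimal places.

set_geometry: r = 35 mm, L = 113 mm, e = 16 mm; θ ← 0°
rotate_crank_by(-31°): θ ← 0° -31° = -31°
crank pin P = (r cos θ, r sin θ) = (30.000856, -18.026333)
h = r sin θ − e = -18.026333 − 16 = -34.026333
sin φ = h / L = -34.026333 / 113 = -0.30111799
φ = arcsin(-0.30111799) = -17.524764°

-17.5248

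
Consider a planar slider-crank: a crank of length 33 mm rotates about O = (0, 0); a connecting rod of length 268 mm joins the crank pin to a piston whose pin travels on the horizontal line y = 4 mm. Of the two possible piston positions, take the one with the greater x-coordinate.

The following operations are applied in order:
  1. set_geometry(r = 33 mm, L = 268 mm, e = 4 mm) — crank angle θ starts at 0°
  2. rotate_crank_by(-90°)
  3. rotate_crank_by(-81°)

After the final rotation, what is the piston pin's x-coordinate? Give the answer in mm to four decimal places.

set_geometry: r = 33 mm, L = 268 mm, e = 4 mm; θ ← 0°
rotate_crank_by(-90°): θ ← 0° -90° = -90°
rotate_crank_by(-81°): θ ← -90° -81° = -171°
crank pin P = (r cos θ, r sin θ) = (-32.593715, -5.162337)
h = r sin θ − e = -5.162337 − 4 = -9.162337
x = r cos θ + √(L² − h²) = -32.593715 + √(71824.0 − 83.9484) = -32.593715 + 267.843334 = 235.249619

235.2496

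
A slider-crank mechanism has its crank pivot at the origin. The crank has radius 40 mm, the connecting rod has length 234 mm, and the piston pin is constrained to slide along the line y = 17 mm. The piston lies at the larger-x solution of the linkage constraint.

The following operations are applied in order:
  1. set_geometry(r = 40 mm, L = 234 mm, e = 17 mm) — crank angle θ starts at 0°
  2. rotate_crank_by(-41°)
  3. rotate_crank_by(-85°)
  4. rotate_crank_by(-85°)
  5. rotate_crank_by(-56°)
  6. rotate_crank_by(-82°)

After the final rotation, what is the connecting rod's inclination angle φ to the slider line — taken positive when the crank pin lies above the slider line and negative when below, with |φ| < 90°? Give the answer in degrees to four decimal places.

set_geometry: r = 40 mm, L = 234 mm, e = 17 mm; θ ← 0°
rotate_crank_by(-41°): θ ← 0° -41° = -41°
rotate_crank_by(-85°): θ ← -41° -85° = -126°
rotate_crank_by(-85°): θ ← -126° -85° = -211°
rotate_crank_by(-56°): θ ← -211° -56° = -267°
rotate_crank_by(-82°): θ ← -267° -82° = -349°
crank pin P = (r cos θ, r sin θ) = (39.265087, 7.632360)
h = r sin θ − e = 7.632360 − 17 = -9.367640
sin φ = h / L = -9.367640 / 234 = -0.04003265
φ = arcsin(-0.04003265) = -2.294315°

-2.2943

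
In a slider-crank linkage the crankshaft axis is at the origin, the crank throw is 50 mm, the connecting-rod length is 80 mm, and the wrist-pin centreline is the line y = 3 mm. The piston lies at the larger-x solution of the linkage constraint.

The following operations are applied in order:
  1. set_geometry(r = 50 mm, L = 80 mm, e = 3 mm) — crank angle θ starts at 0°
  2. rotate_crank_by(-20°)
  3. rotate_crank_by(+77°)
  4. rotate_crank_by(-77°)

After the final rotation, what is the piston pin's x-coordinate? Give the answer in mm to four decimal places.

set_geometry: r = 50 mm, L = 80 mm, e = 3 mm; θ ← 0°
rotate_crank_by(-20°): θ ← 0° -20° = -20°
rotate_crank_by(+77°): θ ← -20° +77° = 57°
rotate_crank_by(-77°): θ ← 57° -77° = -20°
crank pin P = (r cos θ, r sin θ) = (46.984631, -17.101007)
h = r sin θ − e = -17.101007 − 3 = -20.101007
x = r cos θ + √(L² − h²) = 46.984631 + √(6400.0 − 404.0505) = 46.984631 + 77.433517 = 124.418148

124.4181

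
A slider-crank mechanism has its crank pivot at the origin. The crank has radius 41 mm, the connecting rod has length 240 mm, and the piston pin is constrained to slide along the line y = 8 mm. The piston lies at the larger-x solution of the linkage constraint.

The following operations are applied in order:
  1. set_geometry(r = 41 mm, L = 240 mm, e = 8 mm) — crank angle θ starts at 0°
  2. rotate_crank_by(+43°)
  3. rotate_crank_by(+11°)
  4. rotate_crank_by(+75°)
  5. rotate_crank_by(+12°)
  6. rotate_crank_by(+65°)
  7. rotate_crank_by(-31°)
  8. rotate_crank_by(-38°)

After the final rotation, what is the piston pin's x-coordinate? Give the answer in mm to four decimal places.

set_geometry: r = 41 mm, L = 240 mm, e = 8 mm; θ ← 0°
rotate_crank_by(+43°): θ ← 0° +43° = 43°
rotate_crank_by(+11°): θ ← 43° +11° = 54°
rotate_crank_by(+75°): θ ← 54° +75° = 129°
rotate_crank_by(+12°): θ ← 129° +12° = 141°
rotate_crank_by(+65°): θ ← 141° +65° = 206°
rotate_crank_by(-31°): θ ← 206° -31° = 175°
rotate_crank_by(-38°): θ ← 175° -38° = 137°
crank pin P = (r cos θ, r sin θ) = (-29.985502, 27.961933)
h = r sin θ − e = 27.961933 − 8 = 19.961933
x = r cos θ + √(L² − h²) = -29.985502 + √(57600.0 − 398.4788) = -29.985502 + 239.168395 = 209.182893

209.1829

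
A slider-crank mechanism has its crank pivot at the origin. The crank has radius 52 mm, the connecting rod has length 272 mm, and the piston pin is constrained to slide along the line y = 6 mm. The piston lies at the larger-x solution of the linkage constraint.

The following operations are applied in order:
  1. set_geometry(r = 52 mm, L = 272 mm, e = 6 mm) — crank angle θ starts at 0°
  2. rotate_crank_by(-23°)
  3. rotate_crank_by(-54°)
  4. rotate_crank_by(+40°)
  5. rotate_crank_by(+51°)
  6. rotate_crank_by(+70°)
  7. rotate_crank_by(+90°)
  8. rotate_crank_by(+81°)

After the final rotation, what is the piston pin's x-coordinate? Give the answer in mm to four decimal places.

set_geometry: r = 52 mm, L = 272 mm, e = 6 mm; θ ← 0°
rotate_crank_by(-23°): θ ← 0° -23° = -23°
rotate_crank_by(-54°): θ ← -23° -54° = -77°
rotate_crank_by(+40°): θ ← -77° +40° = -37°
rotate_crank_by(+51°): θ ← -37° +51° = 14°
rotate_crank_by(+70°): θ ← 14° +70° = 84°
rotate_crank_by(+90°): θ ← 84° +90° = 174°
rotate_crank_by(+81°): θ ← 174° +81° = 255°
crank pin P = (r cos θ, r sin θ) = (-13.458590, -50.228143)
h = r sin θ − e = -50.228143 − 6 = -56.228143
x = r cos θ + √(L² − h²) = -13.458590 + √(73984.0 − 3161.6041) = -13.458590 + 266.124775 = 252.666185

252.6662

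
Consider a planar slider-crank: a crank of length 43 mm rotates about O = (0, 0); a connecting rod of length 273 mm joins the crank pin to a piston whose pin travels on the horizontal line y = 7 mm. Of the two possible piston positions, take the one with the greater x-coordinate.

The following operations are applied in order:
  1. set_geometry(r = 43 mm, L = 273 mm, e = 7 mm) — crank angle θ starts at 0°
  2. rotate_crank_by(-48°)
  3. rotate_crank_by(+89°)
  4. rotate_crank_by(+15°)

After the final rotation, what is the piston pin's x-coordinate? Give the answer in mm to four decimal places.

set_geometry: r = 43 mm, L = 273 mm, e = 7 mm; θ ← 0°
rotate_crank_by(-48°): θ ← 0° -48° = -48°
rotate_crank_by(+89°): θ ← -48° +89° = 41°
rotate_crank_by(+15°): θ ← 41° +15° = 56°
crank pin P = (r cos θ, r sin θ) = (24.045295, 35.648616)
h = r sin θ − e = 35.648616 − 7 = 28.648616
x = r cos θ + √(L² − h²) = 24.045295 + √(74529.0 − 820.7432) = 24.045295 + 271.492646 = 295.537941

295.5379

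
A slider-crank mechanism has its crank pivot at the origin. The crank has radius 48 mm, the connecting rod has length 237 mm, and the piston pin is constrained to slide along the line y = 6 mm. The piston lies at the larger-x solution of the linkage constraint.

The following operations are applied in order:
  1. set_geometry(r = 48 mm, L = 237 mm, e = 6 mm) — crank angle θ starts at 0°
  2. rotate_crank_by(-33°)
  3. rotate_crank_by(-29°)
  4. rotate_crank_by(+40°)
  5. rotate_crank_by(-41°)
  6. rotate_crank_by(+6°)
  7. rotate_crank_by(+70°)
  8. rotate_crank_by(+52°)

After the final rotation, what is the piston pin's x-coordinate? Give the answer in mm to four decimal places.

254.2997

set_geometry: r = 48 mm, L = 237 mm, e = 6 mm; θ ← 0°
rotate_crank_by(-33°): θ ← 0° -33° = -33°
rotate_crank_by(-29°): θ ← -33° -29° = -62°
rotate_crank_by(+40°): θ ← -62° +40° = -22°
rotate_crank_by(-41°): θ ← -22° -41° = -63°
rotate_crank_by(+6°): θ ← -63° +6° = -57°
rotate_crank_by(+70°): θ ← -57° +70° = 13°
rotate_crank_by(+52°): θ ← 13° +52° = 65°
crank pin P = (r cos θ, r sin θ) = (20.285677, 43.502774)
h = r sin θ − e = 43.502774 − 6 = 37.502774
x = r cos θ + √(L² − h²) = 20.285677 + √(56169.0 − 1406.4580) = 20.285677 + 234.013978 = 254.299655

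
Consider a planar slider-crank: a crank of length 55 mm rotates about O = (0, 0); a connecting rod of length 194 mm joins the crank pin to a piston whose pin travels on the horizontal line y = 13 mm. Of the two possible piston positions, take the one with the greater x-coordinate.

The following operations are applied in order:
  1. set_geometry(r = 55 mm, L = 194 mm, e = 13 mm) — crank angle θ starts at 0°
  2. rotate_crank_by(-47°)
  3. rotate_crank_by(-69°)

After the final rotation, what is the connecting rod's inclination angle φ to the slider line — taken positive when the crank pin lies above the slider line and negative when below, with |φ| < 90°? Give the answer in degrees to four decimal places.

-18.7732

set_geometry: r = 55 mm, L = 194 mm, e = 13 mm; θ ← 0°
rotate_crank_by(-47°): θ ← 0° -47° = -47°
rotate_crank_by(-69°): θ ← -47° -69° = -116°
crank pin P = (r cos θ, r sin θ) = (-24.110413, -49.433673)
h = r sin θ − e = -49.433673 − 13 = -62.433673
sin φ = h / L = -62.433673 / 194 = -0.32182305
φ = arcsin(-0.32182305) = -18.773211°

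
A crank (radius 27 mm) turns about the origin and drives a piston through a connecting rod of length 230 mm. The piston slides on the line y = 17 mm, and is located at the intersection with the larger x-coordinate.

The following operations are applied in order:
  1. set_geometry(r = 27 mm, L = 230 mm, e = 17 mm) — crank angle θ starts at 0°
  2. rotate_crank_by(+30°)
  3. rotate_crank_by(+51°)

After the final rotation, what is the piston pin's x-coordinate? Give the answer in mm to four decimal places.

234.0205

set_geometry: r = 27 mm, L = 230 mm, e = 17 mm; θ ← 0°
rotate_crank_by(+30°): θ ← 0° +30° = 30°
rotate_crank_by(+51°): θ ← 30° +51° = 81°
crank pin P = (r cos θ, r sin θ) = (4.223731, 26.667585)
h = r sin θ − e = 26.667585 − 17 = 9.667585
x = r cos θ + √(L² − h²) = 4.223731 + √(52900.0 − 93.4622) = 4.223731 + 229.796731 = 234.020462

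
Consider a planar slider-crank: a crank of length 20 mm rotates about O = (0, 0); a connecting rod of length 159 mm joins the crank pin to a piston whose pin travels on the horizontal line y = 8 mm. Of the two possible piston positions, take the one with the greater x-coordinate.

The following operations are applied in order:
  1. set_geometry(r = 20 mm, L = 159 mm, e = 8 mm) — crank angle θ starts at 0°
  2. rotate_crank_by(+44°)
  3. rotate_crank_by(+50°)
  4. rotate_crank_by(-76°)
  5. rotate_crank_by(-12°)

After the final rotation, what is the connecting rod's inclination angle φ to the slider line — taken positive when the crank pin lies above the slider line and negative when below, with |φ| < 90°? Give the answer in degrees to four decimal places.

-2.1300

set_geometry: r = 20 mm, L = 159 mm, e = 8 mm; θ ← 0°
rotate_crank_by(+44°): θ ← 0° +44° = 44°
rotate_crank_by(+50°): θ ← 44° +50° = 94°
rotate_crank_by(-76°): θ ← 94° -76° = 18°
rotate_crank_by(-12°): θ ← 18° -12° = 6°
crank pin P = (r cos θ, r sin θ) = (19.890438, 2.090569)
h = r sin θ − e = 2.090569 − 8 = -5.909431
sin φ = h / L = -5.909431 / 159 = -0.03716623
φ = arcsin(-0.03716623) = -2.129959°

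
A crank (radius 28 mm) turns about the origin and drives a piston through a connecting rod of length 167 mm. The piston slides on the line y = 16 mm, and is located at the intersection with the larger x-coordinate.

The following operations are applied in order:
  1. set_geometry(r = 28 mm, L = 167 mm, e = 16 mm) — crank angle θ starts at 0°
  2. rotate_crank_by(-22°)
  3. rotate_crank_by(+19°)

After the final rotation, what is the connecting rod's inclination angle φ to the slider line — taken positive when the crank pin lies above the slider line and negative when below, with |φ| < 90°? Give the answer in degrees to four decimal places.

-6.0032

set_geometry: r = 28 mm, L = 167 mm, e = 16 mm; θ ← 0°
rotate_crank_by(-22°): θ ← 0° -22° = -22°
rotate_crank_by(+19°): θ ← -22° +19° = -3°
crank pin P = (r cos θ, r sin θ) = (27.961627, -1.465407)
h = r sin θ − e = -1.465407 − 16 = -17.465407
sin φ = h / L = -17.465407 / 167 = -0.10458327
φ = arcsin(-0.10458327) = -6.003158°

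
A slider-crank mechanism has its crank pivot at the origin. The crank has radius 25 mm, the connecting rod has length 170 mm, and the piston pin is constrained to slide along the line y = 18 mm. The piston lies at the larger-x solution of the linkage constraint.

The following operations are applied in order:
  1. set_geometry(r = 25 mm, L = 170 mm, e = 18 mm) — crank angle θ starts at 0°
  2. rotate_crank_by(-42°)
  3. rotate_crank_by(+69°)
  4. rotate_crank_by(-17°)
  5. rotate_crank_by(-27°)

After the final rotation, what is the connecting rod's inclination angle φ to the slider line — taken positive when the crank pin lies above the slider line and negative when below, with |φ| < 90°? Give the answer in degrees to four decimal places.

-8.5619

set_geometry: r = 25 mm, L = 170 mm, e = 18 mm; θ ← 0°
rotate_crank_by(-42°): θ ← 0° -42° = -42°
rotate_crank_by(+69°): θ ← -42° +69° = 27°
rotate_crank_by(-17°): θ ← 27° -17° = 10°
rotate_crank_by(-27°): θ ← 10° -27° = -17°
crank pin P = (r cos θ, r sin θ) = (23.907619, -7.309293)
h = r sin θ − e = -7.309293 − 18 = -25.309293
sin φ = h / L = -25.309293 / 170 = -0.14887819
φ = arcsin(-0.14887819) = -8.561922°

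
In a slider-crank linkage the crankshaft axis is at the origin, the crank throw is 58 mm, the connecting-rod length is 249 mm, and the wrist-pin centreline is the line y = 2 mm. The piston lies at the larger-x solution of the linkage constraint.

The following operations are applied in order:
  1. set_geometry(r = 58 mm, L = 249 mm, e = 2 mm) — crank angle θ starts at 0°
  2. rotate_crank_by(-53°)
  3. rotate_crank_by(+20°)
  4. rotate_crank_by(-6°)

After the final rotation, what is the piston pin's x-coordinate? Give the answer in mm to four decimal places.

291.0800

set_geometry: r = 58 mm, L = 249 mm, e = 2 mm; θ ← 0°
rotate_crank_by(-53°): θ ← 0° -53° = -53°
rotate_crank_by(+20°): θ ← -53° +20° = -33°
rotate_crank_by(-6°): θ ← -33° -6° = -39°
crank pin P = (r cos θ, r sin θ) = (45.074466, -36.500583)
h = r sin θ − e = -36.500583 − 2 = -38.500583
x = r cos θ + √(L² − h²) = 45.074466 + √(62001.0 − 1482.2949) = 45.074466 + 246.005498 = 291.079964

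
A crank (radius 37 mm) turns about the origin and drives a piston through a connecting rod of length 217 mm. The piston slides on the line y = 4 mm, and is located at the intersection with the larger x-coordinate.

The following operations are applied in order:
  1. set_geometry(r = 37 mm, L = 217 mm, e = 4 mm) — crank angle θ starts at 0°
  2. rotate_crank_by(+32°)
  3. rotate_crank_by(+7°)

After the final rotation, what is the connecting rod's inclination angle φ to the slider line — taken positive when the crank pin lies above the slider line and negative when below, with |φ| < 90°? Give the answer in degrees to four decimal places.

5.0986

set_geometry: r = 37 mm, L = 217 mm, e = 4 mm; θ ← 0°
rotate_crank_by(+32°): θ ← 0° +32° = 32°
rotate_crank_by(+7°): θ ← 32° +7° = 39°
crank pin P = (r cos θ, r sin θ) = (28.754401, 23.284854)
h = r sin θ − e = 23.284854 − 4 = 19.284854
sin φ = h / L = 19.284854 / 217 = 0.08887030
φ = arcsin(0.08887030) = 5.098619°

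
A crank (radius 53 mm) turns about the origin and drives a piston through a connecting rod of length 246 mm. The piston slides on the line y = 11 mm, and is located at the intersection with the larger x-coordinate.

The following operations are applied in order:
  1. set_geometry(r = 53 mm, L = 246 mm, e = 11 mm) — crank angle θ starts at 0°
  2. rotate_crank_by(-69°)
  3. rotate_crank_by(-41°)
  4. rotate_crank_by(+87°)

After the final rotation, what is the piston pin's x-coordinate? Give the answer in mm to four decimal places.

292.7346

set_geometry: r = 53 mm, L = 246 mm, e = 11 mm; θ ← 0°
rotate_crank_by(-69°): θ ← 0° -69° = -69°
rotate_crank_by(-41°): θ ← -69° -41° = -110°
rotate_crank_by(+87°): θ ← -110° +87° = -23°
crank pin P = (r cos θ, r sin θ) = (48.786757, -20.708750)
h = r sin θ − e = -20.708750 − 11 = -31.708750
x = r cos θ + √(L² − h²) = 48.786757 + √(60516.0 − 1005.4448) = 48.786757 + 243.947853 = 292.734611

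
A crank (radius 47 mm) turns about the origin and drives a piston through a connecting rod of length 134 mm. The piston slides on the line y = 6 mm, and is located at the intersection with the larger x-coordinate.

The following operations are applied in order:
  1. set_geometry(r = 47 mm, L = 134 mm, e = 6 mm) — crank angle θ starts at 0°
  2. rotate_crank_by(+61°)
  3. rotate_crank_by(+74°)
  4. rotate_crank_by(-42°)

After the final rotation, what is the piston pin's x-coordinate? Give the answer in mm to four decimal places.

set_geometry: r = 47 mm, L = 134 mm, e = 6 mm; θ ← 0°
rotate_crank_by(+61°): θ ← 0° +61° = 61°
rotate_crank_by(+74°): θ ← 61° +74° = 135°
rotate_crank_by(-42°): θ ← 135° -42° = 93°
crank pin P = (r cos θ, r sin θ) = (-2.459790, 46.935588)
h = r sin θ − e = 46.935588 − 6 = 40.935588
x = r cos θ + √(L² − h²) = -2.459790 + √(17956.0 − 1675.7224) = -2.459790 + 127.594191 = 125.134401

125.1344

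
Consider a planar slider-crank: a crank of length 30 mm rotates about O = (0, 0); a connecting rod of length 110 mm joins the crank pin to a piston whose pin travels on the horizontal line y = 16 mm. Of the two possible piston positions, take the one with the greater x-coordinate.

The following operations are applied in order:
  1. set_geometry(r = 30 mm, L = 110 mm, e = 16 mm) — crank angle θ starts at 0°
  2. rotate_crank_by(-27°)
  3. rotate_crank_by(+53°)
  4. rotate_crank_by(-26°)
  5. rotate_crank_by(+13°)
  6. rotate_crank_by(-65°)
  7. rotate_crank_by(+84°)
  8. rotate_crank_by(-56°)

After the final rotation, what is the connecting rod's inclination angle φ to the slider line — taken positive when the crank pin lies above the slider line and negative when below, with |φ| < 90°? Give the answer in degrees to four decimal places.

-14.8555

set_geometry: r = 30 mm, L = 110 mm, e = 16 mm; θ ← 0°
rotate_crank_by(-27°): θ ← 0° -27° = -27°
rotate_crank_by(+53°): θ ← -27° +53° = 26°
rotate_crank_by(-26°): θ ← 26° -26° = 0°
rotate_crank_by(+13°): θ ← 0° +13° = 13°
rotate_crank_by(-65°): θ ← 13° -65° = -52°
rotate_crank_by(+84°): θ ← -52° +84° = 32°
rotate_crank_by(-56°): θ ← 32° -56° = -24°
crank pin P = (r cos θ, r sin θ) = (27.406364, -12.202099)
h = r sin θ − e = -12.202099 − 16 = -28.202099
sin φ = h / L = -28.202099 / 110 = -0.25638272
φ = arcsin(-0.25638272) = -14.855533°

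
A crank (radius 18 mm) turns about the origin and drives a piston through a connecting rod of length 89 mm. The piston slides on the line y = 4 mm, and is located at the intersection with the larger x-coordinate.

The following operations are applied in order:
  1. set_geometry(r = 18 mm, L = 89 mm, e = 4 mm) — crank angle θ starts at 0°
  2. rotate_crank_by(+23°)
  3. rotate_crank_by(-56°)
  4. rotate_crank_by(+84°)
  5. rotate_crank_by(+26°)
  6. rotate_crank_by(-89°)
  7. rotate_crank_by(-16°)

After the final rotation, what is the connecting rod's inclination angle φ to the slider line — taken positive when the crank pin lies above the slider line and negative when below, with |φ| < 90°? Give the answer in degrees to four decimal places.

-8.0417

set_geometry: r = 18 mm, L = 89 mm, e = 4 mm; θ ← 0°
rotate_crank_by(+23°): θ ← 0° +23° = 23°
rotate_crank_by(-56°): θ ← 23° -56° = -33°
rotate_crank_by(+84°): θ ← -33° +84° = 51°
rotate_crank_by(+26°): θ ← 51° +26° = 77°
rotate_crank_by(-89°): θ ← 77° -89° = -12°
rotate_crank_by(-16°): θ ← -12° -16° = -28°
crank pin P = (r cos θ, r sin θ) = (15.893057, -8.450488)
h = r sin θ − e = -8.450488 − 4 = -12.450488
sin φ = h / L = -12.450488 / 89 = -0.13989313
φ = arcsin(-0.13989313) = -8.041662°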